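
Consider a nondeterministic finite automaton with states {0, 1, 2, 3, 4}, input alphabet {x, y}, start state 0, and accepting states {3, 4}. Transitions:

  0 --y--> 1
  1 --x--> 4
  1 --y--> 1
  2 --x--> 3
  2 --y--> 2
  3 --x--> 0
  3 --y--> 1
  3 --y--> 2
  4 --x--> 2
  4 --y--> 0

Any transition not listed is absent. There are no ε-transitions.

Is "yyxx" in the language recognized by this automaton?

Start in {0}.
Read 'y': 0→{1}; now {1}.
Read 'y': 1→{1}; now {1}.
Read 'x': 1→{4}; now {4}.
Read 'x': 4→{2}; now {2}.
The final set {2} contains no accepting state.

No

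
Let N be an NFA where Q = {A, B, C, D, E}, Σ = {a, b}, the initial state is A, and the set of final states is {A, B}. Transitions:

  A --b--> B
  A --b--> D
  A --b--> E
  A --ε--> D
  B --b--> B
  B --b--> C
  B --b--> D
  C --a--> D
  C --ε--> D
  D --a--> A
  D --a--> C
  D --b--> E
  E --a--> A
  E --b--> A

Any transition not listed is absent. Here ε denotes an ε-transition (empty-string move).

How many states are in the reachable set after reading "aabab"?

3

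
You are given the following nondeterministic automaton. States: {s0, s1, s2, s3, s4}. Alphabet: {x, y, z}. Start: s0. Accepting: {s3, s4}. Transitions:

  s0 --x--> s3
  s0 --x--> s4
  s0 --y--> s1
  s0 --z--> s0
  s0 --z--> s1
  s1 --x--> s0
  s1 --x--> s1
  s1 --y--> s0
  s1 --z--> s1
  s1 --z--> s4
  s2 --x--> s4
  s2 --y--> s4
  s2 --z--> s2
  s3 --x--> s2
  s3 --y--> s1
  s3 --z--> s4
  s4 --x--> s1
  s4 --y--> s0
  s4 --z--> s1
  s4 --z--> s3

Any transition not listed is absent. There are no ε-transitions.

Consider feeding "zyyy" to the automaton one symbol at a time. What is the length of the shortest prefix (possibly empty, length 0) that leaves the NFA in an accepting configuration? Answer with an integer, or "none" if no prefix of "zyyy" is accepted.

none

Start in {s0}.
Read 'z': {s0} → {s0, s1}.
Read 'y': {s0, s1} → {s0, s1}.
Read 'y': {s0, s1} → {s0, s1}.
Read 'y': {s0, s1} → {s0, s1}.
No reachable set along the way intersects F.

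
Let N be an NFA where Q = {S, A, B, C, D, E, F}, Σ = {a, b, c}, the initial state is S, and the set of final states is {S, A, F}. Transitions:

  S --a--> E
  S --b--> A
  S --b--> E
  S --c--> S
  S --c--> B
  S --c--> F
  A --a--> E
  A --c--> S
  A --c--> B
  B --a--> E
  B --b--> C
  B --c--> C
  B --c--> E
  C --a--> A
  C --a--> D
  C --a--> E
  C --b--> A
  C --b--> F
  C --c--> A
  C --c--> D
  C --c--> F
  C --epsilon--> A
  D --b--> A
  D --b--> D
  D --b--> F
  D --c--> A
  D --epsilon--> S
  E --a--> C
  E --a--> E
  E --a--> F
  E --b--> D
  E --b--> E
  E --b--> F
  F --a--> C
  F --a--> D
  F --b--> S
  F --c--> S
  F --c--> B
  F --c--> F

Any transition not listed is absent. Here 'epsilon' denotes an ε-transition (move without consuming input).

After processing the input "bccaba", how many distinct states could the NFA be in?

Start in {S}.
Read 'b': {S} → {A, E}.
Read 'c': {A, E} → {S, B}.
Read 'c': {S, B} → {S, A, B, C, E, F}.
Read 'a': {S, A, B, C, E, F} → {S, A, C, D, E, F}.
Read 'b': {S, A, C, D, E, F} → {S, A, D, E, F}.
Read 'a': {S, A, D, E, F} → {S, A, C, D, E, F}.
That set has 6 states.

6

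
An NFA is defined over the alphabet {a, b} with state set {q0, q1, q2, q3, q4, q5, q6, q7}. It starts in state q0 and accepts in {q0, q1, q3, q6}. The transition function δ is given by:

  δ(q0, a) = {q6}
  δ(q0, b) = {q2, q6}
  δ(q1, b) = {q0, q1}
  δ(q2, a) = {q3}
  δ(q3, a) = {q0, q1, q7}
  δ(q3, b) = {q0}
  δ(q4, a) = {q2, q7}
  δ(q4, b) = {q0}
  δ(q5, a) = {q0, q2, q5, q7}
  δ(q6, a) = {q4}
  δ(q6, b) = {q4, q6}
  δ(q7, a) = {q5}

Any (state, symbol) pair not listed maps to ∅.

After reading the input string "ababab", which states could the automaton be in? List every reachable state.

{q4, q6}

Start in {q0}.
Read 'a': {q0} → {q6}.
Read 'b': {q6} → {q4, q6}.
Read 'a': {q4, q6} → {q2, q4, q7}.
Read 'b': {q2, q4, q7} → {q0}.
Read 'a': {q0} → {q6}.
Read 'b': {q6} → {q4, q6}.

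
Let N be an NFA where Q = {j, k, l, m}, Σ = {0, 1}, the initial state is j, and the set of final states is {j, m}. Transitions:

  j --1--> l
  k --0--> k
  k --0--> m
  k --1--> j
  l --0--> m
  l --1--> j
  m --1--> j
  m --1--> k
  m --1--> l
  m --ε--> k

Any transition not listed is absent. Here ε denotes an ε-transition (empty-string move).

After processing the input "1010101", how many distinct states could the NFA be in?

3

Start in {j}.
Read '1': j→{l}; now {l}.
Read '0': l→{m}; union {m}; ε-closure = {k, m}.
Read '1': k→{j}, m→{j, k, l}; now {j, k, l}.
Read '0': j→∅, k→{k, m}, l→{m}; now {k, m}.
Read '1': k→{j}, m→{j, k, l}; now {j, k, l}.
Read '0': j→∅, k→{k, m}, l→{m}; now {k, m}.
Read '1': k→{j}, m→{j, k, l}; now {j, k, l}.
That set has 3 states.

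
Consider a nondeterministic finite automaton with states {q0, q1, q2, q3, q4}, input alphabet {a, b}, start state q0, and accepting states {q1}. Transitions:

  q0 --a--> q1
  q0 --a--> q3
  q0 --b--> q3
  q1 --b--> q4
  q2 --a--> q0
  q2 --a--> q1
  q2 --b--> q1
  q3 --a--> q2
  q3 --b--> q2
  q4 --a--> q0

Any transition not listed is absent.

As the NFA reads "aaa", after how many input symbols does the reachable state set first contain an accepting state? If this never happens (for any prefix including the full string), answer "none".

1

Start in {q0}.
Read 'a': q0→{q1, q3}; now {q1, q3}.
None of the earlier sets intersect F, but {q1, q3} does.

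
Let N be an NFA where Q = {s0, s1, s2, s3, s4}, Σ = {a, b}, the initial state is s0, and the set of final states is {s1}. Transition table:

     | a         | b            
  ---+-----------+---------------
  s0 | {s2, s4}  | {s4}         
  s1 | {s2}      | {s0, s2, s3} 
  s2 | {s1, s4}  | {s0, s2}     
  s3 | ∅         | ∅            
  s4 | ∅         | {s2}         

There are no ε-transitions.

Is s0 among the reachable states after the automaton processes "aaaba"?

Start in {s0}.
Read 'a': s0→{s2, s4}; now {s2, s4}.
Read 'a': s2→{s1, s4}, s4→∅; now {s1, s4}.
Read 'a': s1→{s2}, s4→∅; now {s2}.
Read 'b': s2→{s0, s2}; now {s0, s2}.
Read 'a': s0→{s2, s4}, s2→{s1, s4}; now {s1, s2, s4}.
State s0 is not in {s1, s2, s4}.

No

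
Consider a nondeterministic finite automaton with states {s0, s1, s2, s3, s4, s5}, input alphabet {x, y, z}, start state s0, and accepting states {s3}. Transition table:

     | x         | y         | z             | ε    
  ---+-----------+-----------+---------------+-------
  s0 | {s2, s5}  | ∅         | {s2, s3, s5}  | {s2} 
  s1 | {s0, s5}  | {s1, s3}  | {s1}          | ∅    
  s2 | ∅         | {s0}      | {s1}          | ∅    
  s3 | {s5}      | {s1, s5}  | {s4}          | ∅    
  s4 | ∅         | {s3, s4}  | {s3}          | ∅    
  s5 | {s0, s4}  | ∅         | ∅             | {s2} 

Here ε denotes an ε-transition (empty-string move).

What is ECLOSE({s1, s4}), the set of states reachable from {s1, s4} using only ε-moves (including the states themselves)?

Begin with {s1, s4}.
No ε-moves leave this set, so the closure equals the set itself.

{s1, s4}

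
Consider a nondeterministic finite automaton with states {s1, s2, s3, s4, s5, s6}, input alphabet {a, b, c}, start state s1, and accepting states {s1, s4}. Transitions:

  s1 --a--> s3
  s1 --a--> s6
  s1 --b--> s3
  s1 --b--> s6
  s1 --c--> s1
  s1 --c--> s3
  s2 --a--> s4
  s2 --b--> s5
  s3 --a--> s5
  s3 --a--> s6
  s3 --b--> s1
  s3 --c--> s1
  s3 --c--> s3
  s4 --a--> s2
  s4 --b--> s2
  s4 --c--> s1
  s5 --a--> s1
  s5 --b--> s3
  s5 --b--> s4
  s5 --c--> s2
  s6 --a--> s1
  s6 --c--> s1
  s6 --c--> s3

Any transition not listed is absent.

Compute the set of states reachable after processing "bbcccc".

{s1, s3}

Start in {s1}.
Read 'b': s1→{s3, s6}; now {s3, s6}.
Read 'b': s3→{s1}, s6→∅; now {s1}.
Read 'c': s1→{s1, s3}; now {s1, s3}.
Read 'c': s1→{s1, s3}, s3→{s1, s3}; now {s1, s3}.
Read 'c': s1→{s1, s3}, s3→{s1, s3}; now {s1, s3}.
Read 'c': s1→{s1, s3}, s3→{s1, s3}; now {s1, s3}.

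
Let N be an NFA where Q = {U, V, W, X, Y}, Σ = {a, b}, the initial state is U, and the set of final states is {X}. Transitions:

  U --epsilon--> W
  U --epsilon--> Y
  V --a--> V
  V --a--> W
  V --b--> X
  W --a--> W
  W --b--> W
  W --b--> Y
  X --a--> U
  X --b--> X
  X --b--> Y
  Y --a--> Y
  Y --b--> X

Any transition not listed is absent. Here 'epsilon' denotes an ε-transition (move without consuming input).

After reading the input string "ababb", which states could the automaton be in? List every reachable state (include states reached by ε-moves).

Start: ε-closure({U}) = {U, W, Y}.
Read 'a': U→∅, W→{W}, Y→{Y}; now {W, Y}.
Read 'b': W→{W, Y}, Y→{X}; now {W, X, Y}.
Read 'a': W→{W}, X→{U}, Y→{Y}; now {U, W, Y}.
Read 'b': U→∅, W→{W, Y}, Y→{X}; now {W, X, Y}.
Read 'b': W→{W, Y}, X→{X, Y}, Y→{X}; now {W, X, Y}.

{W, X, Y}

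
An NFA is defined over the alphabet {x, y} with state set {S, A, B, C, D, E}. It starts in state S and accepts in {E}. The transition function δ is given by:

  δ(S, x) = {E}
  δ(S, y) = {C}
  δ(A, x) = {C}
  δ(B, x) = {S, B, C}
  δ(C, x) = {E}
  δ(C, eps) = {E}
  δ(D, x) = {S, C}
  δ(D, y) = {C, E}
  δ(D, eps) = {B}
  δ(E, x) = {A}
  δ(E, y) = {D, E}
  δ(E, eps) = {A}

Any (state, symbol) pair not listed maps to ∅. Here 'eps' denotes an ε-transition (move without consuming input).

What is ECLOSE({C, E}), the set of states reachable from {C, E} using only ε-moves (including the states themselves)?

{A, C, E}

Begin with {C, E}.
ε-move E → A; add A.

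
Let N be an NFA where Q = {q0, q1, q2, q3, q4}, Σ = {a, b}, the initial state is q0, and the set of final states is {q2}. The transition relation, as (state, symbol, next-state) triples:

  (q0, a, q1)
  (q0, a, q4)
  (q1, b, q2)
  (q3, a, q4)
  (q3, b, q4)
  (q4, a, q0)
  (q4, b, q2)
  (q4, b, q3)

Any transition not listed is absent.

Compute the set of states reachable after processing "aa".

{q0}

Start in {q0}.
Read 'a': {q0} → {q1, q4}.
Read 'a': {q1, q4} → {q0}.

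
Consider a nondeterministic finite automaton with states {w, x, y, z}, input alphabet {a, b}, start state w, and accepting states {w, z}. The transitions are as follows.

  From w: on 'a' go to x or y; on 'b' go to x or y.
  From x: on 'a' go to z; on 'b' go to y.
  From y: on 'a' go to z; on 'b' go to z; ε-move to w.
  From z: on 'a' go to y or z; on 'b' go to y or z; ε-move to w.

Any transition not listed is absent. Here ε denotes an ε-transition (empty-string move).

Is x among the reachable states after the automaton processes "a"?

Yes

Start in {w}.
Read 'a': {w} → {w, x, y}.
State x is in {w, x, y}.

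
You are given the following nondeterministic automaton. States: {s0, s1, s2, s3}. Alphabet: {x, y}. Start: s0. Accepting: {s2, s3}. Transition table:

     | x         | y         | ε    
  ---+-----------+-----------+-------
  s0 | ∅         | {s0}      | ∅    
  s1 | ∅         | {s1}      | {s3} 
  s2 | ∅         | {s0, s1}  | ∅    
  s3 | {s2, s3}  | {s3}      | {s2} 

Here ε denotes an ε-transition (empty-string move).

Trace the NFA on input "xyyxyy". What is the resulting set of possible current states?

Start in {s0}.
Read 'x': s0→∅; now ∅.
The set is empty and remains empty for the remaining 5 symbols.

∅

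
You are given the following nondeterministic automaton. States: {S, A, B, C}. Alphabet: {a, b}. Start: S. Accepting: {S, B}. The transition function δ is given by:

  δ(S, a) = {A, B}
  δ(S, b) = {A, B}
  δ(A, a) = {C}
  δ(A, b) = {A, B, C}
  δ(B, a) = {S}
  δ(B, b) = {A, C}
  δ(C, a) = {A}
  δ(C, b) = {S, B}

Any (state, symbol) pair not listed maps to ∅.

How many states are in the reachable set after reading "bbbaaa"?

4

Start in {S}.
Read 'b': {S} → {A, B}.
Read 'b': {A, B} → {A, B, C}.
Read 'b': {A, B, C} → {S, A, B, C}.
Read 'a': {S, A, B, C} → {S, A, B, C}.
Read 'a': {S, A, B, C} → {S, A, B, C}.
Read 'a': {S, A, B, C} → {S, A, B, C}.
That set has 4 states.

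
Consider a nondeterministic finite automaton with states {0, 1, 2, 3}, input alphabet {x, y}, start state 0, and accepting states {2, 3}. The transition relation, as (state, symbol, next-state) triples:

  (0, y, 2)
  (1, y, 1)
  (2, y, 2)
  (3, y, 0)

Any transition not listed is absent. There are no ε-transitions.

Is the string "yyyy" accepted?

Yes

Start in {0}.
Read 'y': 0→{2}; now {2}.
Read 'y': 2→{2}; now {2}.
Read 'y': 2→{2}; now {2}.
Read 'y': 2→{2}; now {2}.
The final set {2} contains the accepting state 2.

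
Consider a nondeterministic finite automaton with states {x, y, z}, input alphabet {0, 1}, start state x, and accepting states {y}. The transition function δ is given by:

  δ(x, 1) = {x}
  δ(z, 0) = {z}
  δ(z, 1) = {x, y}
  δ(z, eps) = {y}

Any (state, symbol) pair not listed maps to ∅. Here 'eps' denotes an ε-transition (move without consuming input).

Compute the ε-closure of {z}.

{y, z}

Begin with {z}.
ε-move z → y; add y.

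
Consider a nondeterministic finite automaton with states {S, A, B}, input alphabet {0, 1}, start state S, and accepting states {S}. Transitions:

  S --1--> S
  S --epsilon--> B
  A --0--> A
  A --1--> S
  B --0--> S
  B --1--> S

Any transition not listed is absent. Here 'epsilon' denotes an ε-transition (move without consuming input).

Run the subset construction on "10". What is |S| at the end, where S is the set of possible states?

Start: ε-closure({S}) = {S, B}.
Read '1': {S, B} → {S, B}.
Read '0': {S, B} → {S, B}.
That set has 2 states.

2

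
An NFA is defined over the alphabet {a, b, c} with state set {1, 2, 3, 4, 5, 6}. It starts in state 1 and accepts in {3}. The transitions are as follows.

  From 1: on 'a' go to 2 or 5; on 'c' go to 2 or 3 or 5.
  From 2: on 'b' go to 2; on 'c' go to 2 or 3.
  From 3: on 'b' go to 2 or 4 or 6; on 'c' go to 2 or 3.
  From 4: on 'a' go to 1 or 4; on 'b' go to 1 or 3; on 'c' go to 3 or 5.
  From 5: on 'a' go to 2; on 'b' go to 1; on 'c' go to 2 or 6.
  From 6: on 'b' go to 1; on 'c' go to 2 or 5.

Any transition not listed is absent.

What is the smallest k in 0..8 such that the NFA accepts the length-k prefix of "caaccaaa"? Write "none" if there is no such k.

1

Start in {1}.
Read 'c': {1} → {2, 3, 5}.
None of the earlier sets intersect F, but {2, 3, 5} does.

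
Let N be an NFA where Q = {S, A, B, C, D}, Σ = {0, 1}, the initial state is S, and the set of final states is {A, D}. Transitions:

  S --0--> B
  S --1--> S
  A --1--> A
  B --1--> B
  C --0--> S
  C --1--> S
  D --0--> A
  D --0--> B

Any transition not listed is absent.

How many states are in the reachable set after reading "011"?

1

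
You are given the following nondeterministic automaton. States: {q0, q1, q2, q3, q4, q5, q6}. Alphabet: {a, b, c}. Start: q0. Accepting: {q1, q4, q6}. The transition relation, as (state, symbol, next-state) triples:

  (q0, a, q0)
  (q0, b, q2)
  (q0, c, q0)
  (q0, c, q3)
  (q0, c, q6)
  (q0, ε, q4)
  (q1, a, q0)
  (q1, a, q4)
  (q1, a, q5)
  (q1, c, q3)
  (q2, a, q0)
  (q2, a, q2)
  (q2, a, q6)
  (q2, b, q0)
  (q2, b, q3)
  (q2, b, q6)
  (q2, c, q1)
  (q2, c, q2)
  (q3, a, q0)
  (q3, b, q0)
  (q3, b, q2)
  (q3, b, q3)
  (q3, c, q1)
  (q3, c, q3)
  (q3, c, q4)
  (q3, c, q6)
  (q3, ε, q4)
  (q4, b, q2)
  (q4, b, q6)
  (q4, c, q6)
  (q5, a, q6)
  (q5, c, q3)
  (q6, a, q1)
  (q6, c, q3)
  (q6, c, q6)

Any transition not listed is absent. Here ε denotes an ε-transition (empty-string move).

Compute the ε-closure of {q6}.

Begin with {q6}.
No ε-moves leave this set, so the closure equals the set itself.

{q6}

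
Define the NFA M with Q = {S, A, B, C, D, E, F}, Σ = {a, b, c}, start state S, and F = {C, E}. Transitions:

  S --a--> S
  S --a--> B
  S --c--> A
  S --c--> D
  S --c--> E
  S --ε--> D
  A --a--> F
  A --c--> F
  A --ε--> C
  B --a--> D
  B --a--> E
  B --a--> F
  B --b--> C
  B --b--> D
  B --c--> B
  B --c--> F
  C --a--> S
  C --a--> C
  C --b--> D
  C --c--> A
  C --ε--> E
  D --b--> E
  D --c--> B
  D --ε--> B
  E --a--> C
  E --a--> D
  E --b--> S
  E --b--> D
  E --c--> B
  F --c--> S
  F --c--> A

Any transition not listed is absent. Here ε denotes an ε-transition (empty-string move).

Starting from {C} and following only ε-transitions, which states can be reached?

Begin with {C}.
ε-move C → E; add E.

{C, E}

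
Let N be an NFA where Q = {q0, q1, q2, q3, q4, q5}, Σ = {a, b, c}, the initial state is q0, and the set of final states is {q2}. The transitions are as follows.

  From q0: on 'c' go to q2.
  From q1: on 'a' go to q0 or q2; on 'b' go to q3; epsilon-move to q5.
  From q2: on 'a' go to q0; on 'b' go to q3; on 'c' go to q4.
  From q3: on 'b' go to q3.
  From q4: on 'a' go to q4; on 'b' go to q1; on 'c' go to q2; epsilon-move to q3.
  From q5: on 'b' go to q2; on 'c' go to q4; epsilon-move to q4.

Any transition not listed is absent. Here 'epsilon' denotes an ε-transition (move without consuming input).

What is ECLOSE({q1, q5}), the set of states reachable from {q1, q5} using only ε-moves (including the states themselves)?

{q1, q3, q4, q5}

Begin with {q1, q5}.
ε-move q5 → q4; add q4.
ε-move q4 → q3; add q3.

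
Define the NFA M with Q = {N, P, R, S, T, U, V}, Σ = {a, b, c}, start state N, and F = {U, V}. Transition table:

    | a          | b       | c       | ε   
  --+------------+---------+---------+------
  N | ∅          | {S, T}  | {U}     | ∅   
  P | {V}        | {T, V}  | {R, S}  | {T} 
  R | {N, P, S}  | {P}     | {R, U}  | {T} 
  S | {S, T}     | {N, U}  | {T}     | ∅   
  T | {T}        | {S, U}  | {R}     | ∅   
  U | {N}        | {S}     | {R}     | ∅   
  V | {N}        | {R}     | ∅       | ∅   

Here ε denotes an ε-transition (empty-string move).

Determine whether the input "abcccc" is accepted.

No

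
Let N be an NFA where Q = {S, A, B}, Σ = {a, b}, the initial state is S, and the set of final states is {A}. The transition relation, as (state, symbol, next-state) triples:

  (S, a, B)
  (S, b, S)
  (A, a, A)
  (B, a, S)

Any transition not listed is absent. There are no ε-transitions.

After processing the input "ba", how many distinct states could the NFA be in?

1

Start in {S}.
Read 'b': S→{S}; now {S}.
Read 'a': S→{B}; now {B}.
That set has 1 state.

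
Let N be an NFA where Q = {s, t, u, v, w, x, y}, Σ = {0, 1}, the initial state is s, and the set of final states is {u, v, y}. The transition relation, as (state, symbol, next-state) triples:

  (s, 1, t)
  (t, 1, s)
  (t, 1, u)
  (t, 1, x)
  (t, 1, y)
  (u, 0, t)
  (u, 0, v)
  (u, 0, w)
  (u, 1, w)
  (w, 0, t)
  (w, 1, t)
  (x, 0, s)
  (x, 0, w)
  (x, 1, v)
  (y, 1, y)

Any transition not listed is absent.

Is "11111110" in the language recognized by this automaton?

Yes

Start in {s}.
Read '1': s→{t}; now {t}.
Read '1': t→{s, u, x, y}; now {s, u, x, y}.
Read '1': s→{t}, u→{w}, x→{v}, y→{y}; now {t, v, w, y}.
Read '1': t→{s, u, x, y}, v→∅, w→{t}, y→{y}; now {s, t, u, x, y}.
Read '1': s→{t}, t→{s, u, x, y}, u→{w}, x→{v}, y→{y}; now {s, t, u, v, w, x, y}.
Read '1': s→{t}, t→{s, u, x, y}, u→{w}, v→∅, w→{t}, x→{v}, y→{y}; now {s, t, u, v, w, x, y}.
Read '1': s→{t}, t→{s, u, x, y}, u→{w}, v→∅, w→{t}, x→{v}, y→{y}; now {s, t, u, v, w, x, y}.
Read '0': s→∅, t→∅, u→{t, v, w}, v→∅, w→{t}, x→{s, w}, y→∅; now {s, t, v, w}.
The final set {s, t, v, w} contains the accepting state v.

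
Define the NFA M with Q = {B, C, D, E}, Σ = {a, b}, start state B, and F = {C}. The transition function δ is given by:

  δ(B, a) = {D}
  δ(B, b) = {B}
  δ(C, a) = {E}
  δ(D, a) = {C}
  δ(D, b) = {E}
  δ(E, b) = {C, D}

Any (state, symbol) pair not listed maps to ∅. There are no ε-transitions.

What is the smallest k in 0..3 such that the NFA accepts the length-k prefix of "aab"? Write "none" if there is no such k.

Start in {B}.
Read 'a': B→{D}; now {D}.
Read 'a': D→{C}; now {C}.
None of the earlier sets intersect F, but {C} does.

2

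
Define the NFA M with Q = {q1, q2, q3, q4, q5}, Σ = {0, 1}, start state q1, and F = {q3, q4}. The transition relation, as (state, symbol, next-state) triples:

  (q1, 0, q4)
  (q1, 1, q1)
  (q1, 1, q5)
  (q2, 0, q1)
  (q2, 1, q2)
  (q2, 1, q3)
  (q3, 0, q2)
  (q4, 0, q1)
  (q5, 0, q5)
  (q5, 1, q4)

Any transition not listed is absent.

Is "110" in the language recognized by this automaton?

Yes

Start in {q1}.
Read '1': q1→{q1, q5}; now {q1, q5}.
Read '1': q1→{q1, q5}, q5→{q4}; now {q1, q4, q5}.
Read '0': q1→{q4}, q4→{q1}, q5→{q5}; now {q1, q4, q5}.
The final set {q1, q4, q5} contains the accepting state q4.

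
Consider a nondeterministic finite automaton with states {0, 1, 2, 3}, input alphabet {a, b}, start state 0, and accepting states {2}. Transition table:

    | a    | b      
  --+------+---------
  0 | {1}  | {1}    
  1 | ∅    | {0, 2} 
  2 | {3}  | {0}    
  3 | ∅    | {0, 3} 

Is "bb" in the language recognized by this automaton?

Start in {0}.
Read 'b': 0→{1}; now {1}.
Read 'b': 1→{0, 2}; now {0, 2}.
The final set {0, 2} contains the accepting state 2.

Yes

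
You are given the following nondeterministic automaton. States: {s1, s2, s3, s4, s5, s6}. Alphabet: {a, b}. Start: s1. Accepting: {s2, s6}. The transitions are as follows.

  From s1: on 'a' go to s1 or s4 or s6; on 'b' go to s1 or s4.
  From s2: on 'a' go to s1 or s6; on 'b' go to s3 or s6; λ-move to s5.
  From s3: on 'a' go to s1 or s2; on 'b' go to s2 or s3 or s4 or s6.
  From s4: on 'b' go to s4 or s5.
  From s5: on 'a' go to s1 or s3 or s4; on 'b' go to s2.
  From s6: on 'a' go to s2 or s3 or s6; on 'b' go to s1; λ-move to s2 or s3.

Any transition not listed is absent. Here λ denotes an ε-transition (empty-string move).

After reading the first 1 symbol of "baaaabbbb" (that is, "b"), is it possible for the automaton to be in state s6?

No

Start in {s1}.
Read 'b': {s1} → {s1, s4}.
State s6 is not in {s1, s4}.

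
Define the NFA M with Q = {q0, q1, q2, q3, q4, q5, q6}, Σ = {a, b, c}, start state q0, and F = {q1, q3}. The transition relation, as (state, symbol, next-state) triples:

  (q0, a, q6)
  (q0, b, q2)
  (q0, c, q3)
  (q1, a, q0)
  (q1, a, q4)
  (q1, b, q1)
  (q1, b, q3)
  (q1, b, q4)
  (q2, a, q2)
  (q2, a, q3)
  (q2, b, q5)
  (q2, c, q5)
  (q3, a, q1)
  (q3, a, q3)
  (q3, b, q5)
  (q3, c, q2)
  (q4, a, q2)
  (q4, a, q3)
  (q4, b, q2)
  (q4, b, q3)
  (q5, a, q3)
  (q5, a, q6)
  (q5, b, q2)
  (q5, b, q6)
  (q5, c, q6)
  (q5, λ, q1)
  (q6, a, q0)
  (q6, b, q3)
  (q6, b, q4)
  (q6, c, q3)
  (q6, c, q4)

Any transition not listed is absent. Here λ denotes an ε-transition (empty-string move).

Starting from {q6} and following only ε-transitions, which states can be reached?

{q6}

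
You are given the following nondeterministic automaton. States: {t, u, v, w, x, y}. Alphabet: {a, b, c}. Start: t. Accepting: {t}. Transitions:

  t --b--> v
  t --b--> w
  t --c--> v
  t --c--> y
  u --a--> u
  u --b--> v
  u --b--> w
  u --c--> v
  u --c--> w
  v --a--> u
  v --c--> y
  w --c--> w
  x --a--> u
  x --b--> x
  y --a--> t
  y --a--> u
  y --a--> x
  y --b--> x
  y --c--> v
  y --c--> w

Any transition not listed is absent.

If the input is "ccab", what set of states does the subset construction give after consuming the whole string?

Start in {t}.
Read 'c': t→{v, y}; now {v, y}.
Read 'c': v→{y}, y→{v, w}; now {v, w, y}.
Read 'a': v→{u}, w→∅, y→{t, u, x}; now {t, u, x}.
Read 'b': t→{v, w}, u→{v, w}, x→{x}; now {v, w, x}.

{v, w, x}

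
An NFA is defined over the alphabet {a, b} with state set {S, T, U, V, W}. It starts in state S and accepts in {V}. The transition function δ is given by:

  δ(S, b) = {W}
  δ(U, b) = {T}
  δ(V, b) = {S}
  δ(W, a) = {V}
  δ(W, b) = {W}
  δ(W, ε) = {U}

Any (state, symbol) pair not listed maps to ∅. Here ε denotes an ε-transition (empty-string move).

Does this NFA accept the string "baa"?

No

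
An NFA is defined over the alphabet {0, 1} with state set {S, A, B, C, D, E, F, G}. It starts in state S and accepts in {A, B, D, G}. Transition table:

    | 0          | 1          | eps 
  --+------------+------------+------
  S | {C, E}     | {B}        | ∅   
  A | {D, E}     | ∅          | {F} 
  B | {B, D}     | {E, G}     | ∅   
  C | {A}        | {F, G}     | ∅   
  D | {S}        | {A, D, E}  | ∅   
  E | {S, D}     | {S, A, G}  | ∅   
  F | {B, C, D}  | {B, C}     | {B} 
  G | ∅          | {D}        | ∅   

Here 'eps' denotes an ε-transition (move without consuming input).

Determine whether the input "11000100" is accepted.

Yes

Start in {S}.
Read '1': {S} → {B}.
Read '1': {B} → {E, G}.
Read '0': {E, G} → {S, D}.
Read '0': {S, D} → {S, C, E}.
Read '0': {S, C, E} → {S, A, B, C, D, E, F}.
Read '1': {S, A, B, C, D, E, F} → {S, A, B, C, D, E, F, G}.
Read '0': {S, A, B, C, D, E, F, G} → {S, A, B, C, D, E, F}.
Read '0': {S, A, B, C, D, E, F} → {S, A, B, C, D, E, F}.
The final set {S, A, B, C, D, E, F} contains the accepting states A, B, D.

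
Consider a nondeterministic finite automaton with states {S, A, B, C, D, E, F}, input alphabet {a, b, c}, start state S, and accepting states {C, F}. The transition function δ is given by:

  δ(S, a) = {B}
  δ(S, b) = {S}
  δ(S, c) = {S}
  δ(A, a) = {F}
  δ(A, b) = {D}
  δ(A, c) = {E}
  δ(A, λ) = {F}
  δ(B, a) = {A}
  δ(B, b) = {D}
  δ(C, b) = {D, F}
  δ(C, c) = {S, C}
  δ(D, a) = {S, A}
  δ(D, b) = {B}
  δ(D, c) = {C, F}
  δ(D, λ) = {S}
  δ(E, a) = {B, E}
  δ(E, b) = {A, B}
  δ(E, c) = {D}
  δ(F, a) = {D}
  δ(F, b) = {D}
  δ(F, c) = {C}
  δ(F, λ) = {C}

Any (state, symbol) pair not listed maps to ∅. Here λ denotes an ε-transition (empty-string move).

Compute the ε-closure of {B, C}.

Begin with {B, C}.
No ε-moves leave this set, so the closure equals the set itself.

{B, C}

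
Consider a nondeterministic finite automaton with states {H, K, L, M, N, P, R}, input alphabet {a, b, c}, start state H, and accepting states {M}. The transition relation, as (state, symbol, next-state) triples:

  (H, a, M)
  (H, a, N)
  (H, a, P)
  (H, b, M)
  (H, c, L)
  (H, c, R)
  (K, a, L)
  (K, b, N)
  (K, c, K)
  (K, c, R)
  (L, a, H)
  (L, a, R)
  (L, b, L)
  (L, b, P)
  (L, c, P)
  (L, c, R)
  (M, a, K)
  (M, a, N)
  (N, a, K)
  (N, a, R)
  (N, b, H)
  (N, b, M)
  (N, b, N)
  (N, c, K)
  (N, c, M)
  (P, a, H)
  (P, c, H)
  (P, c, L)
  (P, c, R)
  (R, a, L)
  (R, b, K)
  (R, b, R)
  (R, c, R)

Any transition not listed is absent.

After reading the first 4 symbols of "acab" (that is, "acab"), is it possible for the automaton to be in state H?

Start in {H}.
Read 'a': H→{M, N, P}; now {M, N, P}.
Read 'c': M→∅, N→{K, M}, P→{H, L, R}; now {H, K, L, M, R}.
Read 'a': H→{M, N, P}, K→{L}, L→{H, R}, M→{K, N}, R→{L}; now {H, K, L, M, N, P, R}.
Read 'b': H→{M}, K→{N}, L→{L, P}, M→∅, N→{H, M, N}, P→∅, R→{K, R}; now {H, K, L, M, N, P, R}.
State H is in {H, K, L, M, N, P, R}.

Yes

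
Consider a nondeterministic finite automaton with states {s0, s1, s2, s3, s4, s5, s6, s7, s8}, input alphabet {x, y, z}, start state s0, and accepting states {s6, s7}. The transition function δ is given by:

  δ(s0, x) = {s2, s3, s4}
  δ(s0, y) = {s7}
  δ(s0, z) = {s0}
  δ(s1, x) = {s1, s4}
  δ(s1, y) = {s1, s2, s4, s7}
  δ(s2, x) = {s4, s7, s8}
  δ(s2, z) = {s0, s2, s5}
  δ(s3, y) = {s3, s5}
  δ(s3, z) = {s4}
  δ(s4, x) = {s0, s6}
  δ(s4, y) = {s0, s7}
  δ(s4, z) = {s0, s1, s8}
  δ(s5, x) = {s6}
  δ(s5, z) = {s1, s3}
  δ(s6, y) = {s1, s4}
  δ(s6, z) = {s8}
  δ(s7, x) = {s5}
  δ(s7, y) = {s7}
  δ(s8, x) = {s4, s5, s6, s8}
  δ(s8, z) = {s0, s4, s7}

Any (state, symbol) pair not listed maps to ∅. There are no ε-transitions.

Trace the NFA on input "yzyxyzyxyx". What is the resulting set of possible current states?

Start in {s0}.
Read 'y': s0→{s7}; now {s7}.
Read 'z': s7→∅; now ∅.
The set is empty and remains empty for the remaining 8 symbols.

∅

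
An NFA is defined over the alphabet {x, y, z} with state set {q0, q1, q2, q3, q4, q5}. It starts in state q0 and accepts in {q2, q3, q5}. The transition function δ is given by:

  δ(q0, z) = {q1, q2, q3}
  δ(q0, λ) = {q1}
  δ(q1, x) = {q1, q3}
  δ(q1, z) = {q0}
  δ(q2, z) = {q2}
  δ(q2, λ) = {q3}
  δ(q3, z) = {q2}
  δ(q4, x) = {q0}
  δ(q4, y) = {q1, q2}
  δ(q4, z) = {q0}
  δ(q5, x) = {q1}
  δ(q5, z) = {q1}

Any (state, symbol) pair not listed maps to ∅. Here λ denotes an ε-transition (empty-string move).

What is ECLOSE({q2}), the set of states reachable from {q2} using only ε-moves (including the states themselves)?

{q2, q3}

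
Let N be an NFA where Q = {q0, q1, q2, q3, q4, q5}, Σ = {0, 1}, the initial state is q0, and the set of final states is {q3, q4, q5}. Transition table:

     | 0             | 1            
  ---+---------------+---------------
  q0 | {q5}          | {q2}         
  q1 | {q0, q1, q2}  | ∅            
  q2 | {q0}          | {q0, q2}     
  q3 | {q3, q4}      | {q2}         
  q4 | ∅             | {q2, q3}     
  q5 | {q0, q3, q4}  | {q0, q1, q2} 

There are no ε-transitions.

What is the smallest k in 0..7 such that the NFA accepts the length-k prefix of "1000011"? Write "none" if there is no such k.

Start in {q0}.
Read '1': q0→{q2}; now {q2}.
Read '0': q2→{q0}; now {q0}.
Read '0': q0→{q5}; now {q5}.
None of the earlier sets intersect F, but {q5} does.

3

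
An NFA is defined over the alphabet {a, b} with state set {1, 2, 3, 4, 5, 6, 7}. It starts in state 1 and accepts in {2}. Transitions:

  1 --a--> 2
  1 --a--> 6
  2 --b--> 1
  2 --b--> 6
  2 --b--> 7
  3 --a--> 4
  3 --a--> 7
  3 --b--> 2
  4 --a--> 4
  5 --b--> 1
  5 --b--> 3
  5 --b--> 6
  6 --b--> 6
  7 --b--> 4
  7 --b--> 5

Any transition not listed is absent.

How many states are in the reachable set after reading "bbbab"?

Start in {1}.
Read 'b': {1} → ∅.
The set is empty and remains empty for the remaining 4 symbols.
That set has 0 states.

0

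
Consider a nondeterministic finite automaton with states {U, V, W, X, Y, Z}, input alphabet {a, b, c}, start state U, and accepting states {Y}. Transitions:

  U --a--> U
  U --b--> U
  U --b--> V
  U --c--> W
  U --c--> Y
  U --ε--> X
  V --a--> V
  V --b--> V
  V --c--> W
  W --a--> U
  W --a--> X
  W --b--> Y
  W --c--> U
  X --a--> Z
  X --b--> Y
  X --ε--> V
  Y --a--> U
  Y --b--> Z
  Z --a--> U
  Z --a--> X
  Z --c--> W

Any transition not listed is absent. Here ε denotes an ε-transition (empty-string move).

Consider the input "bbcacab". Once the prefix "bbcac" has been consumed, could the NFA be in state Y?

Yes

Start: ε-closure({U}) = {U, V, X}.
Read 'b': U→{U, V}, V→{V}, X→{Y}; union {U, V, Y}; ε-closure = {U, V, X, Y}.
Read 'b': U→{U, V}, V→{V}, X→{Y}, Y→{Z}; union {U, V, Y, Z}; ε-closure = {U, V, X, Y, Z}.
Read 'c': U→{W, Y}, V→{W}, X→∅, Y→∅, Z→{W}; now {W, Y}.
Read 'a': W→{U, X}, Y→{U}; union {U, X}; ε-closure = {U, V, X}.
Read 'c': U→{W, Y}, V→{W}, X→∅; now {W, Y}.
State Y is in {W, Y}.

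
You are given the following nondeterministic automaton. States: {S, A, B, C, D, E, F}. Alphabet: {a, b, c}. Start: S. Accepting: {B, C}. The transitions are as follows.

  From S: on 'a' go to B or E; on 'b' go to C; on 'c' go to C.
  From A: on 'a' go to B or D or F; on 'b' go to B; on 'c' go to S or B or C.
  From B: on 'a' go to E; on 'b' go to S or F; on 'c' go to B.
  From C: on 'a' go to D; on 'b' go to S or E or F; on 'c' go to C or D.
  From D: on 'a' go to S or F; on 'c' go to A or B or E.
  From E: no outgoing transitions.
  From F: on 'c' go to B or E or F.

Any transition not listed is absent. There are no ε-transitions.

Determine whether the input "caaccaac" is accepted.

Start in {S}.
Read 'c': S→{C}; now {C}.
Read 'a': C→{D}; now {D}.
Read 'a': D→{S, F}; now {S, F}.
Read 'c': S→{C}, F→{B, E, F}; now {B, C, E, F}.
Read 'c': B→{B}, C→{C, D}, E→∅, F→{B, E, F}; now {B, C, D, E, F}.
Read 'a': B→{E}, C→{D}, D→{S, F}, E→∅, F→∅; now {S, D, E, F}.
Read 'a': S→{B, E}, D→{S, F}, E→∅, F→∅; now {S, B, E, F}.
Read 'c': S→{C}, B→{B}, E→∅, F→{B, E, F}; now {B, C, E, F}.
The final set {B, C, E, F} contains the accepting states B, C.

Yes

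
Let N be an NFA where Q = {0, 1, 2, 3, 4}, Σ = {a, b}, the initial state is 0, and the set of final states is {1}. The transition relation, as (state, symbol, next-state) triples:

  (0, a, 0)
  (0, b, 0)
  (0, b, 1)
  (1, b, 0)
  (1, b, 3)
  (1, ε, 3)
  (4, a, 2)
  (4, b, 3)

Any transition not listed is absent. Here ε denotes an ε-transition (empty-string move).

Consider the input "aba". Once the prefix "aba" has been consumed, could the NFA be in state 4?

Start in {0}.
Read 'a': 0→{0}; now {0}.
Read 'b': 0→{0, 1}; union {0, 1}; ε-closure = {0, 1, 3}.
Read 'a': 0→{0}, 1→∅, 3→∅; now {0}.
State 4 is not in {0}.

No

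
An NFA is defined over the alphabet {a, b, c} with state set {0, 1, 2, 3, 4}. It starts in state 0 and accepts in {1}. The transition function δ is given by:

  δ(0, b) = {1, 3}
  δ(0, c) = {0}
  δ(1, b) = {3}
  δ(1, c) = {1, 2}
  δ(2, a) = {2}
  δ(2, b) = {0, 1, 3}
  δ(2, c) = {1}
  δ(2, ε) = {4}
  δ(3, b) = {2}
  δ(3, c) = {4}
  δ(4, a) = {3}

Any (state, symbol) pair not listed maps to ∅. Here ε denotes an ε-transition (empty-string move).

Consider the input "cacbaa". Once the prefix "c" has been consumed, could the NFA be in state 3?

Start in {0}.
Read 'c': {0} → {0}.
State 3 is not in {0}.

No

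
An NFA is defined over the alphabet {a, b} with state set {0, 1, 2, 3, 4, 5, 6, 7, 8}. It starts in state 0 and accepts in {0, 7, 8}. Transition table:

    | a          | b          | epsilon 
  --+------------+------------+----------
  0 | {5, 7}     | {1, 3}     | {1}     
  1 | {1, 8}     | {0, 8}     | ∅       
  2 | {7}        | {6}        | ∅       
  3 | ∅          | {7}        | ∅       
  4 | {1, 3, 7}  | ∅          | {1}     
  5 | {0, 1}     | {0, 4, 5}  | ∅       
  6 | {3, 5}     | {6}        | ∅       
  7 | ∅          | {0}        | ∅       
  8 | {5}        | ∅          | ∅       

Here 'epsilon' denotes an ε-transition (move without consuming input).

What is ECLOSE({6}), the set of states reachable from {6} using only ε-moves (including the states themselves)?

Begin with {6}.
No ε-moves leave this set, so the closure equals the set itself.

{6}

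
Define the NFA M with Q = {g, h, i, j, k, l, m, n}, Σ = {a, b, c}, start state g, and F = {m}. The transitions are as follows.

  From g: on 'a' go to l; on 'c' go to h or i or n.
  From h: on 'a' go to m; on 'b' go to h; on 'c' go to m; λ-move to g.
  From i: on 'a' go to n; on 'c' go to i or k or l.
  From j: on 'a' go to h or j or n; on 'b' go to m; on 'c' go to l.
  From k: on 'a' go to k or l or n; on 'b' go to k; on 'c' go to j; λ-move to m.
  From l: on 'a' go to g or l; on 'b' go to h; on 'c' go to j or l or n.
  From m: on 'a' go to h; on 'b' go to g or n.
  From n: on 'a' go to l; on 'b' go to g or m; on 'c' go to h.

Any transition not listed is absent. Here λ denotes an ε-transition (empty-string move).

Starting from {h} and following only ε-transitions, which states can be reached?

Begin with {h}.
ε-move h → g; add g.

{g, h}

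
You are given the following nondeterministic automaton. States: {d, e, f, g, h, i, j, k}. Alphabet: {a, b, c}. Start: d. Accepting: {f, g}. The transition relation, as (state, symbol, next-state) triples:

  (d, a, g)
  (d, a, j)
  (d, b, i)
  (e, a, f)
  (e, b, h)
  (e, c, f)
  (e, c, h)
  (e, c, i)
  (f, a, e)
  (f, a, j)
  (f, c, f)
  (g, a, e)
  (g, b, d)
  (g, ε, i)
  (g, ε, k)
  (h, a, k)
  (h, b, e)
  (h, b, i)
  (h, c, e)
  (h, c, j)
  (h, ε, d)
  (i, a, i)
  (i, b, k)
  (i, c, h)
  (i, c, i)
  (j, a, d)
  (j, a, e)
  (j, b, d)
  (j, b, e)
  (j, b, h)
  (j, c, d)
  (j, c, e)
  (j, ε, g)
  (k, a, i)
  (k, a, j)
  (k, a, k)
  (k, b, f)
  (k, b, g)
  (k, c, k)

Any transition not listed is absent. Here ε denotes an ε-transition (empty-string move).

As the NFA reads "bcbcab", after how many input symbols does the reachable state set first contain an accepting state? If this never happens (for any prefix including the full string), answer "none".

4

Start in {d}.
Read 'b': {d} → {i}.
Read 'c': {i} → {d, h, i}.
Read 'b': {d, h, i} → {e, i, k}.
Read 'c': {e, i, k} → {d, f, h, i, k}.
None of the earlier sets intersect F, but {d, f, h, i, k} does.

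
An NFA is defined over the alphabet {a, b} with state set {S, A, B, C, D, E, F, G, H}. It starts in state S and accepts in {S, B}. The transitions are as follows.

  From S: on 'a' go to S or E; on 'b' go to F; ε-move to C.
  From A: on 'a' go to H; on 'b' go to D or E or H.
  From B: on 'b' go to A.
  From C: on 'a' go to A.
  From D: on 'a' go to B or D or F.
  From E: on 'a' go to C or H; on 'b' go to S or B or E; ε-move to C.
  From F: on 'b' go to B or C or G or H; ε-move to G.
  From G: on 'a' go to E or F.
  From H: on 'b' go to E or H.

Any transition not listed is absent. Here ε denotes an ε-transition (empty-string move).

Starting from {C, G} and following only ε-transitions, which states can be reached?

Begin with {C, G}.
No ε-moves leave this set, so the closure equals the set itself.

{C, G}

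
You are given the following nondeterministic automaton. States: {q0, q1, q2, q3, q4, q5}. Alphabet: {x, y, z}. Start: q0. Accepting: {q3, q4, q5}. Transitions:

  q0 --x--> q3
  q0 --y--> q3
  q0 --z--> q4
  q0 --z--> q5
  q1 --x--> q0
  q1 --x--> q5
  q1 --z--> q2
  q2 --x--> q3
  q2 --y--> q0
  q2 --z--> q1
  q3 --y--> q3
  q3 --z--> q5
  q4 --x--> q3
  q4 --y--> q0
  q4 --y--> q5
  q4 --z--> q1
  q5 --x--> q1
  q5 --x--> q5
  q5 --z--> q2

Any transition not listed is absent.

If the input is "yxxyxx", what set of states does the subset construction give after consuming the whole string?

∅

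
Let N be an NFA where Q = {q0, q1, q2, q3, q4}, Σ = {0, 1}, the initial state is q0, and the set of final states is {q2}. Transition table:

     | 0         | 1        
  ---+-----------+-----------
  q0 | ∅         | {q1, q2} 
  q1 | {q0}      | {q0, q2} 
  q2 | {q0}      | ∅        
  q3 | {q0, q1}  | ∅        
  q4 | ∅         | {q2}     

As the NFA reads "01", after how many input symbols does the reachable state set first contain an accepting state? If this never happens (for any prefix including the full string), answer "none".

none

Start in {q0}.
Read '0': q0→∅; now ∅.
The set is empty and remains empty for the remaining 1 symbol.
No reachable set along the way intersects F.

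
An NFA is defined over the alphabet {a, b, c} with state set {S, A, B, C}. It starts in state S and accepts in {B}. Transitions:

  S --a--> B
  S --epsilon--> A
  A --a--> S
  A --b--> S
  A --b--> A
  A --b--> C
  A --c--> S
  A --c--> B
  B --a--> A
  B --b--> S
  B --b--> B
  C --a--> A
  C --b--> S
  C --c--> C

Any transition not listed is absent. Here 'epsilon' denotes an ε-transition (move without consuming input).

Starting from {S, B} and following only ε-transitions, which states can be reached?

{S, A, B}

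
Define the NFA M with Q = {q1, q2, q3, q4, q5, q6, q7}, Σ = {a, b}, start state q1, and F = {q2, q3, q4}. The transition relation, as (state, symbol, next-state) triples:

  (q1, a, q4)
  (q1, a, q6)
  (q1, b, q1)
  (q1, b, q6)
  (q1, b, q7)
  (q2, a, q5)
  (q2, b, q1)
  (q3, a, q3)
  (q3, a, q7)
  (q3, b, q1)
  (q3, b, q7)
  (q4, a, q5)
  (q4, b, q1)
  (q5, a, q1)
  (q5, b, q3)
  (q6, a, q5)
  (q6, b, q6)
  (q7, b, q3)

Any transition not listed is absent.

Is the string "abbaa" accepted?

No

Start in {q1}.
Read 'a': q1→{q4, q6}; now {q4, q6}.
Read 'b': q4→{q1}, q6→{q6}; now {q1, q6}.
Read 'b': q1→{q1, q6, q7}, q6→{q6}; now {q1, q6, q7}.
Read 'a': q1→{q4, q6}, q6→{q5}, q7→∅; now {q4, q5, q6}.
Read 'a': q4→{q5}, q5→{q1}, q6→{q5}; now {q1, q5}.
The final set {q1, q5} contains no accepting state.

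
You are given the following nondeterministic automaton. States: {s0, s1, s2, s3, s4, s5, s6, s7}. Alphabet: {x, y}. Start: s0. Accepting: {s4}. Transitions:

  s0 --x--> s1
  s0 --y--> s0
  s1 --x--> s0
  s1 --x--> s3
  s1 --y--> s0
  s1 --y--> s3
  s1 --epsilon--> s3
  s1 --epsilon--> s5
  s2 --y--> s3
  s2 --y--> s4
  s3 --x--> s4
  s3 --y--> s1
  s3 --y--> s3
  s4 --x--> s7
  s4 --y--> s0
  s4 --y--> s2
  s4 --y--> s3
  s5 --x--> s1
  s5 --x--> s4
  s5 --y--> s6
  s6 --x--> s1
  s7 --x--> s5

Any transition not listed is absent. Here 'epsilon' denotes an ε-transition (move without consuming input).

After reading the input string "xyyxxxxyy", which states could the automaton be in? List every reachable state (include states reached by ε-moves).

Start in {s0}.
Read 'x': {s0} → {s1, s3, s5}.
Read 'y': {s1, s3, s5} → {s0, s1, s3, s5, s6}.
Read 'y': {s0, s1, s3, s5, s6} → {s0, s1, s3, s5, s6}.
Read 'x': {s0, s1, s3, s5, s6} → {s0, s1, s3, s4, s5}.
Read 'x': {s0, s1, s3, s4, s5} → {s0, s1, s3, s4, s5, s7}.
Read 'x': {s0, s1, s3, s4, s5, s7} → {s0, s1, s3, s4, s5, s7}.
Read 'x': {s0, s1, s3, s4, s5, s7} → {s0, s1, s3, s4, s5, s7}.
Read 'y': {s0, s1, s3, s4, s5, s7} → {s0, s1, s2, s3, s5, s6}.
Read 'y': {s0, s1, s2, s3, s5, s6} → {s0, s1, s3, s4, s5, s6}.

{s0, s1, s3, s4, s5, s6}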